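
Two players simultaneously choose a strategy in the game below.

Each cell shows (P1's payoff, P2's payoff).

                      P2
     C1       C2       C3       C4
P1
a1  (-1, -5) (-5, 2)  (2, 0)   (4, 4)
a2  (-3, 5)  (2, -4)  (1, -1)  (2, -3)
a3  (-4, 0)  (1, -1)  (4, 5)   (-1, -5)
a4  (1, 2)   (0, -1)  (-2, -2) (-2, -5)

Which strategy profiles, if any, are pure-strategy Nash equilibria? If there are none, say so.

(a1, C4); (a3, C3); (a4, C1)

(a1, C1): P1 can switch to a4 (-1 → 1). Not NE.
(a1, C2): P1 can switch to a2 (-5 → 2). Not NE.
(a1, C3): P1 can switch to a3 (2 → 4). Not NE.
(a1, C4): P1 gets 4, best alternative 2; P2 gets 4, best alternative 2. No profitable deviation — NE.
(a2, C1): P1 can switch to a1 (-3 → -1). Not NE.
(a2, C2): P2 can switch to C1 (-4 → 5). Not NE.
(a2, C3): P1 can switch to a1 (1 → 2). Not NE.
(a2, C4): P1 can switch to a1 (2 → 4). Not NE.
(a3, C1): P1 can switch to a1 (-4 → -1). Not NE.
(a3, C3): P1 gets 4, best alternative 2; P2 gets 5, best alternative 0. No profitable deviation — NE.
(a4, C1): P1 gets 1, best alternative -1; P2 gets 2, best alternative -1. No profitable deviation — NE.
(The remaining 5 profiles each have a profitable deviation by the same check.)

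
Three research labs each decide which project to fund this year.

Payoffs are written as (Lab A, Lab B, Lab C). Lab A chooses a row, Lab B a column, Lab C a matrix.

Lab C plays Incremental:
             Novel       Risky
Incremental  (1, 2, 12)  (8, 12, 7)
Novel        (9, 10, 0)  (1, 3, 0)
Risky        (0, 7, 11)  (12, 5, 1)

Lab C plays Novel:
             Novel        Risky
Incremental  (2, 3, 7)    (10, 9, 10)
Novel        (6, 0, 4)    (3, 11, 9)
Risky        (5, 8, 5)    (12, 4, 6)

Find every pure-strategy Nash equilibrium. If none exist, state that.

There is no pure-strategy Nash equilibrium.

(Incremental, Novel, Incremental): Lab A can switch to Novel (1 → 9). Not NE.
(Incremental, Novel, Novel): Lab A can switch to Novel (2 → 6). Not NE.
(Incremental, Risky, Incremental): Lab A can switch to Risky (8 → 12). Not NE.
(Incremental, Risky, Novel): Lab A can switch to Risky (10 → 12). Not NE.
(Novel, Novel, Incremental): Lab C can switch to Novel (0 → 4). Not NE.
(Novel, Novel, Novel): Lab B can switch to Risky (0 → 11). Not NE.
(The remaining 6 profiles each have a profitable deviation by the same check.)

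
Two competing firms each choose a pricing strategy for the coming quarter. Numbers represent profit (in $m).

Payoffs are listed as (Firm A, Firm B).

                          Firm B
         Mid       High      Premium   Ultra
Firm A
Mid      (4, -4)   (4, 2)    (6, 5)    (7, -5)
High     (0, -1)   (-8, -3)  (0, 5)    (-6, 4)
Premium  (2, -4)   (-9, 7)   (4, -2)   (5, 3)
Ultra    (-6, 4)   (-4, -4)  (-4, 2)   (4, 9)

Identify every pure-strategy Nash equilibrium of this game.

Mark each player's best response to every combination of opponents' strategies; a profile where every player is best-responding is a pure Nash equilibrium.
Firm A against Mid: payoffs 4, 0, 2, -6 → best response Mid.
Firm A against High: payoffs 4, -8, -9, -4 → best response Mid.
Firm A against Premium: payoffs 6, 0, 4, -4 → best response Mid.
Firm A against Ultra: payoffs 7, -6, 5, 4 → best response Mid.
Firm B against Mid: payoffs -4, 2, 5, -5 → best response Premium.
Firm B against High: payoffs -1, -3, 5, 4 → best response Premium.
Firm B against Premium: payoffs -4, 7, -2, 3 → best response High.
Firm B against Ultra: payoffs 4, -4, 2, 9 → best response Ultra.
Mutual best responses: (Mid, Premium).

The unique pure-strategy Nash equilibrium is (Mid, Premium).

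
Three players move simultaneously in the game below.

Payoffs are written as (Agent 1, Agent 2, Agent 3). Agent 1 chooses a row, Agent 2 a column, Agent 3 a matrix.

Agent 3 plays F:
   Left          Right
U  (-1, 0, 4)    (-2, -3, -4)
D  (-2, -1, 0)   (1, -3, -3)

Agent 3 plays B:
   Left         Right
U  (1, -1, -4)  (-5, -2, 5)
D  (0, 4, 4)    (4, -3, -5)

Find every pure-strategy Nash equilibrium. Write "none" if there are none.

Pure NE: (U, Left, F)

For each player, find the best response to each opponent profile; mutual best responses are the pure NE.
Agent 1 against (Left, F): payoffs -1, -2 → best response U.
Agent 1 against (Left, B): payoffs 1, 0 → best response U.
Agent 1 against (Right, F): payoffs -2, 1 → best response D.
Agent 1 against (Right, B): payoffs -5, 4 → best response D.
Agent 2 against (U, F): payoffs 0, -3 → best response Left.
Agent 2 against (U, B): payoffs -1, -2 → best response Left.
Agent 2 against (D, F): payoffs -1, -3 → best response Left.
Agent 2 against (D, B): payoffs 4, -3 → best response Left.
Agent 3 against (U, Left): payoffs 4, -4 → best response F.
Agent 3 against (U, Right): payoffs -4, 5 → best response B.
Agent 3 against (D, Left): payoffs 0, 4 → best response B.
Agent 3 against (D, Right): payoffs -3, -5 → best response F.
Mutual best responses: (U, Left, F).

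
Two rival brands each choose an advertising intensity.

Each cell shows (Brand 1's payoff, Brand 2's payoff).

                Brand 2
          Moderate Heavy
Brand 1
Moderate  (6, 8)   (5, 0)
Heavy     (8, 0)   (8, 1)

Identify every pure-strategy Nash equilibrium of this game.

Brand 1 against Moderate: payoffs 6, 8 → best response Heavy.
Brand 1 against Heavy: payoffs 5, 8 → best response Heavy.
Brand 2 against Moderate: payoffs 8, 0 → best response Moderate.
Brand 2 against Heavy: payoffs 0, 1 → best response Heavy.
Mutual best responses: (Heavy, Heavy).

Pure NE: (Heavy, Heavy)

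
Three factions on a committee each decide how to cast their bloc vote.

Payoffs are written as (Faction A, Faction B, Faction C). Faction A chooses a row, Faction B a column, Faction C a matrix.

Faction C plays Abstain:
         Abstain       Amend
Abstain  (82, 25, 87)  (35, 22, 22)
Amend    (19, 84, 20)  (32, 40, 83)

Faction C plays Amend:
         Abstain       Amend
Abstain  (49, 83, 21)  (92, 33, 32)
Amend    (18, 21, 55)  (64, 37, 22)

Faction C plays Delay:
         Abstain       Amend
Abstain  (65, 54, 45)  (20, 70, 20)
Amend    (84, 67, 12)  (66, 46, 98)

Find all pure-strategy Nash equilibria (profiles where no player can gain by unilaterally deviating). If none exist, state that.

Check each profile: it is a Nash equilibrium iff no player can strictly gain by switching unilaterally.
(Abstain, Abstain, Abstain): Faction A gets 82, best alternative 19; Faction B gets 25, best alternative 22; Faction C gets 87, best alternative 45. No profitable deviation — NE.
(Abstain, Abstain, Amend): Faction C can switch to Abstain (21 → 87). Not NE.
(Abstain, Abstain, Delay): Faction A can switch to Amend (65 → 84). Not NE.
(Abstain, Amend, Abstain): Faction B can switch to Abstain (22 → 25). Not NE.
(Abstain, Amend, Amend): Faction B can switch to Abstain (33 → 83). Not NE.
(Abstain, Amend, Delay): Faction A can switch to Amend (20 → 66). Not NE.
(Amend, Abstain, Abstain): Faction A can switch to Abstain (19 → 82). Not NE.
(Amend, Abstain, Amend): Faction A can switch to Abstain (18 → 49). Not NE.
(Amend, Abstain, Delay): Faction C can switch to Abstain (12 → 20). Not NE.
(Amend, Amend, Abstain): Faction A can switch to Abstain (32 → 35). Not NE.
(Amend, Amend, Amend): Faction A can switch to Abstain (64 → 92). Not NE.
(The remaining 1 profile has a profitable deviation by the same check.)

(Abstain, Abstain, Abstain)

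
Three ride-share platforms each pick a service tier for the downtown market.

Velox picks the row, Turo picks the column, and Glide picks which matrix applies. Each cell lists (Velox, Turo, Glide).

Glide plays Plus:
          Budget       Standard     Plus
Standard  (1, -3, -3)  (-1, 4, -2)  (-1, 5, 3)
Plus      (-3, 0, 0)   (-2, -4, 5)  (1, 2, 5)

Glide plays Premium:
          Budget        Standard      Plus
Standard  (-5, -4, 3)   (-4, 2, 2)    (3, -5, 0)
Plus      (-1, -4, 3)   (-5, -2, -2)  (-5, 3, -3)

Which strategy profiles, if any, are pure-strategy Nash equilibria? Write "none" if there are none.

The pure Nash equilibria are (Standard, Standard, Premium) and (Plus, Plus, Plus).

Mark each player's best response to every combination of opponents' strategies; a profile where every player is best-responding is a pure Nash equilibrium.
Velox against (Budget, Plus): payoffs 1, -3 → best response Standard.
Velox against (Budget, Premium): payoffs -5, -1 → best response Plus.
Velox against (Standard, Plus): payoffs -1, -2 → best response Standard.
Velox against (Standard, Premium): payoffs -4, -5 → best response Standard.
Velox against (Plus, Plus): payoffs -1, 1 → best response Plus.
Velox against (Plus, Premium): payoffs 3, -5 → best response Standard.
Turo against (Standard, Plus): payoffs -3, 4, 5 → best response Plus.
Turo against (Standard, Premium): payoffs -4, 2, -5 → best response Standard.
Turo against (Plus, Plus): payoffs 0, -4, 2 → best response Plus.
Turo against (Plus, Premium): payoffs -4, -2, 3 → best response Plus.
Glide against (Standard, Budget): payoffs -3, 3 → best response Premium.
Glide against (Standard, Standard): payoffs -2, 2 → best response Premium.
Glide against (Standard, Plus): payoffs 3, 0 → best response Plus.
Glide against (Plus, Budget): payoffs 0, 3 → best response Premium.
Glide against (Plus, Standard): payoffs 5, -2 → best response Plus.
Glide against (Plus, Plus): payoffs 5, -3 → best response Plus.
Mutual best responses: (Standard, Standard, Premium); (Plus, Plus, Plus).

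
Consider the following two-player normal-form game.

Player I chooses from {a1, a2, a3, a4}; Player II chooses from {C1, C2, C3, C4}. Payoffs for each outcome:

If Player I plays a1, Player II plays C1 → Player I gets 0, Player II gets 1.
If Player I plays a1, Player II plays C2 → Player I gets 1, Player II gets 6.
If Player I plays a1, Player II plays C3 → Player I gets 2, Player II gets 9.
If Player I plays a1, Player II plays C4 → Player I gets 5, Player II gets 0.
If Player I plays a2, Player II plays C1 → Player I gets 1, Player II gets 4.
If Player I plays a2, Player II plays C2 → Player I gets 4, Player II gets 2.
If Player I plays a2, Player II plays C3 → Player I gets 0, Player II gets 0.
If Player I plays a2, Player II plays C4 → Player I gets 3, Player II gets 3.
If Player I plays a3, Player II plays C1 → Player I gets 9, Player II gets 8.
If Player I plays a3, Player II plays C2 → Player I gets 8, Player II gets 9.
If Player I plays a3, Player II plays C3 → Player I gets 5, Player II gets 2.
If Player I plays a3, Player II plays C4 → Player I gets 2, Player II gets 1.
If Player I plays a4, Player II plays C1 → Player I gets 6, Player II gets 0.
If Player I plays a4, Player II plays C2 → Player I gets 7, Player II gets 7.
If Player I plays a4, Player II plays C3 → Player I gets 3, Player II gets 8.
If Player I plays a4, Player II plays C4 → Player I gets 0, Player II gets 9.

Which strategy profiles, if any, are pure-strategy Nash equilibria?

The unique pure-strategy Nash equilibrium is (a3, C2).

For each player, find the best response to each opponent profile; mutual best responses are the pure NE.
Player I against C1: payoffs 0, 1, 9, 6 → best response a3.
Player I against C2: payoffs 1, 4, 8, 7 → best response a3.
Player I against C3: payoffs 2, 0, 5, 3 → best response a3.
Player I against C4: payoffs 5, 3, 2, 0 → best response a1.
Player II against a1: payoffs 1, 6, 9, 0 → best response C3.
Player II against a2: payoffs 4, 2, 0, 3 → best response C1.
Player II against a3: payoffs 8, 9, 2, 1 → best response C2.
Player II against a4: payoffs 0, 7, 8, 9 → best response C4.
Mutual best responses: (a3, C2).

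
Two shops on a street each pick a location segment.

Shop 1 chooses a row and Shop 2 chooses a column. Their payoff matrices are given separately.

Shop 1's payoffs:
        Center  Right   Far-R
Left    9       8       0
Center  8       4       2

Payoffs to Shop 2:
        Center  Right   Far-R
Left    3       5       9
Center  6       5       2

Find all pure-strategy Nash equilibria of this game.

For each player, find the best response to each opponent profile; mutual best responses are the pure NE.
Shop 1 against Center: payoffs 9, 8 → best response Left.
Shop 1 against Right: payoffs 8, 4 → best response Left.
Shop 1 against Far-R: payoffs 0, 2 → best response Center.
Shop 2 against Left: payoffs 3, 5, 9 → best response Far-R.
Shop 2 against Center: payoffs 6, 5, 2 → best response Center.
No profile is a mutual best response for all players.

There is no pure-strategy Nash equilibrium.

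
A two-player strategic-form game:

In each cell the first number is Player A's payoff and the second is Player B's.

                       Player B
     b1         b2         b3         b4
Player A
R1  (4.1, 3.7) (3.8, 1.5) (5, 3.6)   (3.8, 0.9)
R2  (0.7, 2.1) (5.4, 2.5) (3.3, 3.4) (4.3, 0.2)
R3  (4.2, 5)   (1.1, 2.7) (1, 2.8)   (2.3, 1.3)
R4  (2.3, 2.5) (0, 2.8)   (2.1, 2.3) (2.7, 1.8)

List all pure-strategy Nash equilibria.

For each player, find the best response to each opponent profile; mutual best responses are the pure NE.
Player A against b1: payoffs 4.1, 0.7, 4.2, 2.3 → best response R3.
Player A against b2: payoffs 3.8, 5.4, 1.1, 0 → best response R2.
Player A against b3: payoffs 5, 3.3, 1, 2.1 → best response R1.
Player A against b4: payoffs 3.8, 4.3, 2.3, 2.7 → best response R2.
Player B against R1: payoffs 3.7, 1.5, 3.6, 0.9 → best response b1.
Player B against R2: payoffs 2.1, 2.5, 3.4, 0.2 → best response b3.
Player B against R3: payoffs 5, 2.7, 2.8, 1.3 → best response b1.
Player B against R4: payoffs 2.5, 2.8, 2.3, 1.8 → best response b2.
Mutual best responses: (R3, b1).

(R3, b1)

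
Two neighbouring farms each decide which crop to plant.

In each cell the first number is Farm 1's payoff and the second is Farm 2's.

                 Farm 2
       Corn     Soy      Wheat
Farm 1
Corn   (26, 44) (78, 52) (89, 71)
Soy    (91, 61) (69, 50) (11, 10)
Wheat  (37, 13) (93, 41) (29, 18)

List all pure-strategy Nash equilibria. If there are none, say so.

The pure Nash equilibria are (Corn, Wheat) and (Soy, Corn) and (Wheat, Soy).

Farm 1 against Corn: payoffs 26, 91, 37 → best response Soy.
Farm 1 against Soy: payoffs 78, 69, 93 → best response Wheat.
Farm 1 against Wheat: payoffs 89, 11, 29 → best response Corn.
Farm 2 against Corn: payoffs 44, 52, 71 → best response Wheat.
Farm 2 against Soy: payoffs 61, 50, 10 → best response Corn.
Farm 2 against Wheat: payoffs 13, 41, 18 → best response Soy.
Mutual best responses: (Corn, Wheat); (Soy, Corn); (Wheat, Soy).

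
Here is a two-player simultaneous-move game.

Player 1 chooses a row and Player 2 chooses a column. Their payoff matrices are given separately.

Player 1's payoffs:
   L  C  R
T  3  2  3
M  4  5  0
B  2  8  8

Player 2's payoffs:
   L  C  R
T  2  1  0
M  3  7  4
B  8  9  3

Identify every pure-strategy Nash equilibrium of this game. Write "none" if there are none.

(B, C)

Mark each player's best response to every combination of opponents' strategies; a profile where every player is best-responding is a pure Nash equilibrium.
Player 1 against L: payoffs 3, 4, 2 → best response M.
Player 1 against C: payoffs 2, 5, 8 → best response B.
Player 1 against R: payoffs 3, 0, 8 → best response B.
Player 2 against T: payoffs 2, 1, 0 → best response L.
Player 2 against M: payoffs 3, 7, 4 → best response C.
Player 2 against B: payoffs 8, 9, 3 → best response C.
Mutual best responses: (B, C).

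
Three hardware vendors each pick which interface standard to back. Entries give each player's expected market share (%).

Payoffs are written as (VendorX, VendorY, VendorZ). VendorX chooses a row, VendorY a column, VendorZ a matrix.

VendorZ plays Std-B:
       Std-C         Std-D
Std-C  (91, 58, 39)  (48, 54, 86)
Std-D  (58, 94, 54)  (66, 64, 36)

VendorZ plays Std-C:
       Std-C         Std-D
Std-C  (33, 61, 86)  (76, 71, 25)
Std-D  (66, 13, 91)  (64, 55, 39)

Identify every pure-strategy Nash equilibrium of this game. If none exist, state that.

VendorX against (Std-C, Std-B): payoffs 91, 58 → best response Std-C.
VendorX against (Std-C, Std-C): payoffs 33, 66 → best response Std-D.
VendorX against (Std-D, Std-B): payoffs 48, 66 → best response Std-D.
VendorX against (Std-D, Std-C): payoffs 76, 64 → best response Std-C.
VendorY against (Std-C, Std-B): payoffs 58, 54 → best response Std-C.
VendorY against (Std-C, Std-C): payoffs 61, 71 → best response Std-D.
VendorY against (Std-D, Std-B): payoffs 94, 64 → best response Std-C.
VendorY against (Std-D, Std-C): payoffs 13, 55 → best response Std-D.
VendorZ against (Std-C, Std-C): payoffs 39, 86 → best response Std-C.
VendorZ against (Std-C, Std-D): payoffs 86, 25 → best response Std-B.
VendorZ against (Std-D, Std-C): payoffs 54, 91 → best response Std-C.
VendorZ against (Std-D, Std-D): payoffs 36, 39 → best response Std-C.
No profile is a mutual best response for all players.

This game has no pure Nash equilibrium.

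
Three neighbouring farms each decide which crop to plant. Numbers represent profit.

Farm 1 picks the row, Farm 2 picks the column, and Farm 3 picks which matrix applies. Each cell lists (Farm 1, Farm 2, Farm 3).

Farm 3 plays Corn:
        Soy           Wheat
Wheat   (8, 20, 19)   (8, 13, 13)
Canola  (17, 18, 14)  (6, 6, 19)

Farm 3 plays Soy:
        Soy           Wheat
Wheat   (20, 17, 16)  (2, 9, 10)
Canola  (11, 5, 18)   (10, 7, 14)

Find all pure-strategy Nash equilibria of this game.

For each player, find the best response to each opponent profile; mutual best responses are the pure NE.
Farm 1 against (Soy, Corn): payoffs 8, 17 → best response Canola.
Farm 1 against (Soy, Soy): payoffs 20, 11 → best response Wheat.
Farm 1 against (Wheat, Corn): payoffs 8, 6 → best response Wheat.
Farm 1 against (Wheat, Soy): payoffs 2, 10 → best response Canola.
Farm 2 against (Wheat, Corn): payoffs 20, 13 → best response Soy.
Farm 2 against (Wheat, Soy): payoffs 17, 9 → best response Soy.
Farm 2 against (Canola, Corn): payoffs 18, 6 → best response Soy.
Farm 2 against (Canola, Soy): payoffs 5, 7 → best response Wheat.
Farm 3 against (Wheat, Soy): payoffs 19, 16 → best response Corn.
Farm 3 against (Wheat, Wheat): payoffs 13, 10 → best response Corn.
Farm 3 against (Canola, Soy): payoffs 14, 18 → best response Soy.
Farm 3 against (Canola, Wheat): payoffs 19, 14 → best response Corn.
No profile is a mutual best response for all players.

This game has no pure Nash equilibrium.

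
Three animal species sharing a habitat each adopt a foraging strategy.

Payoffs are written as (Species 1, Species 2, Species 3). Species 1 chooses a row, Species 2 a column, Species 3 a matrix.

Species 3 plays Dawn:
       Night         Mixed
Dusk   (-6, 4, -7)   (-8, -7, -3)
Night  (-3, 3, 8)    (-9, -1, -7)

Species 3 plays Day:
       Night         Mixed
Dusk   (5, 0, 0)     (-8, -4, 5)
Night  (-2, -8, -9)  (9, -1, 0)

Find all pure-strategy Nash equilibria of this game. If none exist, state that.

(Dusk, Night, Dawn): Species 1 can switch to Night (-6 → -3). Not NE.
(Dusk, Night, Day): Species 1 gets 5, best alternative -2; Species 2 gets 0, best alternative -4; Species 3 gets 0, best alternative -7. No profitable deviation — NE.
(Dusk, Mixed, Dawn): Species 2 can switch to Night (-7 → 4). Not NE.
(Dusk, Mixed, Day): Species 1 can switch to Night (-8 → 9). Not NE.
(Night, Night, Dawn): Species 1 gets -3, best alternative -6; Species 2 gets 3, best alternative -1; Species 3 gets 8, best alternative -9. No profitable deviation — NE.
(Night, Night, Day): Species 1 can switch to Dusk (-2 → 5). Not NE.
(Night, Mixed, Dawn): Species 1 can switch to Dusk (-9 → -8). Not NE.
(Night, Mixed, Day): Species 1 gets 9, best alternative -8; Species 2 gets -1, best alternative -8; Species 3 gets 0, best alternative -7. No profitable deviation — NE.

Pure-strategy Nash equilibria: (Dusk, Night, Day); (Night, Night, Dawn); (Night, Mixed, Day)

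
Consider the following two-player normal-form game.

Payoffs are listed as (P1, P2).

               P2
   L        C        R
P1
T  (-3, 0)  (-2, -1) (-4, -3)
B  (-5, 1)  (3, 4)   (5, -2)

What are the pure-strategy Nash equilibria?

For each player, find the best response to each opponent profile; mutual best responses are the pure NE.
P1 against L: payoffs -3, -5 → best response T.
P1 against C: payoffs -2, 3 → best response B.
P1 against R: payoffs -4, 5 → best response B.
P2 against T: payoffs 0, -1, -3 → best response L.
P2 against B: payoffs 1, 4, -2 → best response C.
Mutual best responses: (T, L); (B, C).

The pure Nash equilibria are (T, L) and (B, C).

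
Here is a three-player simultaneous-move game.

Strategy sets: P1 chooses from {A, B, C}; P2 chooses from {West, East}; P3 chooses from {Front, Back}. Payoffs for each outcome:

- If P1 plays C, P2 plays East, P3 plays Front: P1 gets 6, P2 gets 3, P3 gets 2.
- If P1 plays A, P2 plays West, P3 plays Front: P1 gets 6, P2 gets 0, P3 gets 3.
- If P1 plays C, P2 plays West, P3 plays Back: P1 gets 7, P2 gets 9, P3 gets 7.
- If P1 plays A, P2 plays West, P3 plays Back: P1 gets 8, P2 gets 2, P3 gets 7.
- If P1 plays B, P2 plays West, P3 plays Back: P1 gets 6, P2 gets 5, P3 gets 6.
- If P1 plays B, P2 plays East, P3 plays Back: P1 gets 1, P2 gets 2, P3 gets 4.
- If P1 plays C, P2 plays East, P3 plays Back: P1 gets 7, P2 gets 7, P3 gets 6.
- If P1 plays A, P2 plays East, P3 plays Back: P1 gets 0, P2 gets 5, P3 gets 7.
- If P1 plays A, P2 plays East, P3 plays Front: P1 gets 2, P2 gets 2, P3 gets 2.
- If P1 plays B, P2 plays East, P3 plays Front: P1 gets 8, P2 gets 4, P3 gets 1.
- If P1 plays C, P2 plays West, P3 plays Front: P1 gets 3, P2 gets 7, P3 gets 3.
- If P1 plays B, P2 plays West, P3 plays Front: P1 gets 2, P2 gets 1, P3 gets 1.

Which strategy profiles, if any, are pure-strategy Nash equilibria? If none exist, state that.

This game has no pure Nash equilibrium.

P1 against (West, Front): payoffs 6, 2, 3 → best response A.
P1 against (West, Back): payoffs 8, 6, 7 → best response A.
P1 against (East, Front): payoffs 2, 8, 6 → best response B.
P1 against (East, Back): payoffs 0, 1, 7 → best response C.
P2 against (A, Front): payoffs 0, 2 → best response East.
P2 against (A, Back): payoffs 2, 5 → best response East.
P2 against (B, Front): payoffs 1, 4 → best response East.
P2 against (B, Back): payoffs 5, 2 → best response West.
P2 against (C, Front): payoffs 7, 3 → best response West.
P2 against (C, Back): payoffs 9, 7 → best response West.
P3 against (A, West): payoffs 3, 7 → best response Back.
P3 against (A, East): payoffs 2, 7 → best response Back.
P3 against (B, West): payoffs 1, 6 → best response Back.
P3 against (B, East): payoffs 1, 4 → best response Back.
P3 against (C, West): payoffs 3, 7 → best response Back.
P3 against (C, East): payoffs 2, 6 → best response Back.
No profile is a mutual best response for all players.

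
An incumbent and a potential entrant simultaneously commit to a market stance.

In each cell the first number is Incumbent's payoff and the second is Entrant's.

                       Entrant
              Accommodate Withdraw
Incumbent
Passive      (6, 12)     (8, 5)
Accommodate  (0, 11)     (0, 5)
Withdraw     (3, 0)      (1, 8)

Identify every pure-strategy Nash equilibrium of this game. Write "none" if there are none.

(Passive, Accommodate): Incumbent gets 6, best alternative 3; Entrant gets 12, best alternative 5. No profitable deviation — NE.
(Passive, Withdraw): Entrant can switch to Accommodate (5 → 12). Not NE.
(Accommodate, Accommodate): Incumbent can switch to Passive (0 → 6). Not NE.
(Accommodate, Withdraw): Incumbent can switch to Passive (0 → 8). Not NE.
(Withdraw, Accommodate): Incumbent can switch to Passive (3 → 6). Not NE.
(Withdraw, Withdraw): Incumbent can switch to Passive (1 → 8). Not NE.

(Passive, Accommodate)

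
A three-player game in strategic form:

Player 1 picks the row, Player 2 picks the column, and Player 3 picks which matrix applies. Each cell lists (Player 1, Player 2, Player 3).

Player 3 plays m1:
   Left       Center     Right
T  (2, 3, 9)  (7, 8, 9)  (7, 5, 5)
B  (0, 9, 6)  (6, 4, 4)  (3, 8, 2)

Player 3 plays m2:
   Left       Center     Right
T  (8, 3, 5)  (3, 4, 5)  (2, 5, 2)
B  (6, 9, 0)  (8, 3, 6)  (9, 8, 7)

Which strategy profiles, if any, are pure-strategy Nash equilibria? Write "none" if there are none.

(T, Center, m1)

Player 1 against (Left, m1): payoffs 2, 0 → best response T.
Player 1 against (Left, m2): payoffs 8, 6 → best response T.
Player 1 against (Center, m1): payoffs 7, 6 → best response T.
Player 1 against (Center, m2): payoffs 3, 8 → best response B.
Player 1 against (Right, m1): payoffs 7, 3 → best response T.
Player 1 against (Right, m2): payoffs 2, 9 → best response B.
Player 2 against (T, m1): payoffs 3, 8, 5 → best response Center.
Player 2 against (T, m2): payoffs 3, 4, 5 → best response Right.
Player 2 against (B, m1): payoffs 9, 4, 8 → best response Left.
Player 2 against (B, m2): payoffs 9, 3, 8 → best response Left.
Player 3 against (T, Left): payoffs 9, 5 → best response m1.
Player 3 against (T, Center): payoffs 9, 5 → best response m1.
Player 3 against (T, Right): payoffs 5, 2 → best response m1.
Player 3 against (B, Left): payoffs 6, 0 → best response m1.
Player 3 against (B, Center): payoffs 4, 6 → best response m2.
Player 3 against (B, Right): payoffs 2, 7 → best response m2.
Mutual best responses: (T, Center, m1).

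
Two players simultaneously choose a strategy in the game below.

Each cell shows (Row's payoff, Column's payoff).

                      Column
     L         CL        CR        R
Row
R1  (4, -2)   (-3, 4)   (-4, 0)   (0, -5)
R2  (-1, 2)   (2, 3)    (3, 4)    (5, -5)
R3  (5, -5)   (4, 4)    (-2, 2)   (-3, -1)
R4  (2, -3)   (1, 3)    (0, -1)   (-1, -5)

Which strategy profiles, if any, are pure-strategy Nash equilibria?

(R2, CR) and (R3, CL)

For each player, find the best response to each opponent profile; mutual best responses are the pure NE.
Row against L: payoffs 4, -1, 5, 2 → best response R3.
Row against CL: payoffs -3, 2, 4, 1 → best response R3.
Row against CR: payoffs -4, 3, -2, 0 → best response R2.
Row against R: payoffs 0, 5, -3, -1 → best response R2.
Column against R1: payoffs -2, 4, 0, -5 → best response CL.
Column against R2: payoffs 2, 3, 4, -5 → best response CR.
Column against R3: payoffs -5, 4, 2, -1 → best response CL.
Column against R4: payoffs -3, 3, -1, -5 → best response CL.
Mutual best responses: (R2, CR); (R3, CL).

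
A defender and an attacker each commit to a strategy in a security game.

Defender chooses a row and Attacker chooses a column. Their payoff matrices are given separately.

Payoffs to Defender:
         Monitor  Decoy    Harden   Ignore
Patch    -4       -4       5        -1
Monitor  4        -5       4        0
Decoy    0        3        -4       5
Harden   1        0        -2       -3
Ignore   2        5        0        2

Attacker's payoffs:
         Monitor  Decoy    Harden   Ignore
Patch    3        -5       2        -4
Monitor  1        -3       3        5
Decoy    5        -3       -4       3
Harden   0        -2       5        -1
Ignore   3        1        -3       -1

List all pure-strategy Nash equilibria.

There is no pure-strategy Nash equilibrium.

(Patch, Monitor): Defender can switch to Monitor (-4 → 4). Not NE.
(Patch, Decoy): Defender can switch to Decoy (-4 → 3). Not NE.
(Patch, Harden): Attacker can switch to Monitor (2 → 3). Not NE.
(Patch, Ignore): Defender can switch to Monitor (-1 → 0). Not NE.
(Monitor, Monitor): Attacker can switch to Harden (1 → 3). Not NE.
(Monitor, Decoy): Defender can switch to Patch (-5 → -4). Not NE.
(Monitor, Harden): Defender can switch to Patch (4 → 5). Not NE.
(Monitor, Ignore): Defender can switch to Decoy (0 → 5). Not NE.
(The remaining 12 profiles each have a profitable deviation by the same check.)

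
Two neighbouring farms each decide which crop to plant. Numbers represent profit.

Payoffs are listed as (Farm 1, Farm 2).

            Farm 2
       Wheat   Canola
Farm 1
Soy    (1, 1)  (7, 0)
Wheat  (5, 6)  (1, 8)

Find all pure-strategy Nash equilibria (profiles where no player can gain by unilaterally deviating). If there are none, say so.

(Soy, Wheat): Farm 1 can switch to Wheat (1 → 5). Not NE.
(Soy, Canola): Farm 2 can switch to Wheat (0 → 1). Not NE.
(Wheat, Wheat): Farm 2 can switch to Canola (6 → 8). Not NE.
(Wheat, Canola): Farm 1 can switch to Soy (1 → 7). Not NE.

No pure-strategy Nash equilibrium.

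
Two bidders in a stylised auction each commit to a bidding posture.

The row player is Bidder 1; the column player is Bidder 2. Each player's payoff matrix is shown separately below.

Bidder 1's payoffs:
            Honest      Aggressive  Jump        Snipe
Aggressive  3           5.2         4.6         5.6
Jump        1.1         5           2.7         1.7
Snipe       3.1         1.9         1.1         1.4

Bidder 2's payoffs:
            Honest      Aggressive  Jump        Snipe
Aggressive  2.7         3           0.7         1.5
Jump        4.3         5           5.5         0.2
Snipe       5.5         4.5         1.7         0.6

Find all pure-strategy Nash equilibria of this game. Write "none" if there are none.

Check each profile: it is a Nash equilibrium iff no player can strictly gain by switching unilaterally.
(Aggressive, Honest): Bidder 1 can switch to Snipe (3 → 3.1). Not NE.
(Aggressive, Aggressive): Bidder 1 gets 5.2, best alternative 5; Bidder 2 gets 3, best alternative 2.7. No profitable deviation — NE.
(Aggressive, Jump): Bidder 2 can switch to Honest (0.7 → 2.7). Not NE.
(Aggressive, Snipe): Bidder 2 can switch to Honest (1.5 → 2.7). Not NE.
(Jump, Honest): Bidder 1 can switch to Aggressive (1.1 → 3). Not NE.
(Jump, Aggressive): Bidder 1 can switch to Aggressive (5 → 5.2). Not NE.
(Jump, Jump): Bidder 1 can switch to Aggressive (2.7 → 4.6). Not NE.
(Jump, Snipe): Bidder 1 can switch to Aggressive (1.7 → 5.6). Not NE.
(Snipe, Honest): Bidder 1 gets 3.1, best alternative 3; Bidder 2 gets 5.5, best alternative 4.5. No profitable deviation — NE.
(Snipe, Aggressive): Bidder 1 can switch to Aggressive (1.9 → 5.2). Not NE.
(The remaining 2 profiles each have a profitable deviation by the same check.)

Pure-strategy Nash equilibria: (Aggressive, Aggressive) and (Snipe, Honest)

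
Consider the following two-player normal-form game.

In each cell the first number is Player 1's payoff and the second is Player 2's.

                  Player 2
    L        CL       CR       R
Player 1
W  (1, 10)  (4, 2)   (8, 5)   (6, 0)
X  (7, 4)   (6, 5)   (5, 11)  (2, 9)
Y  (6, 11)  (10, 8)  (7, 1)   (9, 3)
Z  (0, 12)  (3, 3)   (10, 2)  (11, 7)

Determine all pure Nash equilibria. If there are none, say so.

Player 1 against L: payoffs 1, 7, 6, 0 → best response X.
Player 1 against CL: payoffs 4, 6, 10, 3 → best response Y.
Player 1 against CR: payoffs 8, 5, 7, 10 → best response Z.
Player 1 against R: payoffs 6, 2, 9, 11 → best response Z.
Player 2 against W: payoffs 10, 2, 5, 0 → best response L.
Player 2 against X: payoffs 4, 5, 11, 9 → best response CR.
Player 2 against Y: payoffs 11, 8, 1, 3 → best response L.
Player 2 against Z: payoffs 12, 3, 2, 7 → best response L.
No profile is a mutual best response for all players.

This game has no pure Nash equilibrium.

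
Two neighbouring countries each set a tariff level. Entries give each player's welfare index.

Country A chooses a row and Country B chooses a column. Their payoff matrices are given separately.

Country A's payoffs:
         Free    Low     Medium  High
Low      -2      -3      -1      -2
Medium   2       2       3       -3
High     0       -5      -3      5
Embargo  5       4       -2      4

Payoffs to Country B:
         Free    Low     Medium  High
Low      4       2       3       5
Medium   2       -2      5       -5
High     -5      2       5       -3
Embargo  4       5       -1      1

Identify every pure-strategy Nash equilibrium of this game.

(Medium, Medium); (Embargo, Low)

(Low, Free): Country A can switch to Medium (-2 → 2). Not NE.
(Low, Low): Country A can switch to Medium (-3 → 2). Not NE.
(Low, Medium): Country A can switch to Medium (-1 → 3). Not NE.
(Low, High): Country A can switch to High (-2 → 5). Not NE.
(Medium, Free): Country A can switch to Embargo (2 → 5). Not NE.
(Medium, Low): Country A can switch to Embargo (2 → 4). Not NE.
(Medium, Medium): Country A gets 3, best alternative -1; Country B gets 5, best alternative 2. No profitable deviation — NE.
(Medium, High): Country A can switch to Low (-3 → -2). Not NE.
(High, Free): Country A can switch to Medium (0 → 2). Not NE.
(High, Low): Country A can switch to Low (-5 → -3). Not NE.
(High, Medium): Country A can switch to Low (-3 → -1). Not NE.
(Embargo, Low): Country A gets 4, best alternative 2; Country B gets 5, best alternative 4. No profitable deviation — NE.
(The remaining 4 profiles each have a profitable deviation by the same check.)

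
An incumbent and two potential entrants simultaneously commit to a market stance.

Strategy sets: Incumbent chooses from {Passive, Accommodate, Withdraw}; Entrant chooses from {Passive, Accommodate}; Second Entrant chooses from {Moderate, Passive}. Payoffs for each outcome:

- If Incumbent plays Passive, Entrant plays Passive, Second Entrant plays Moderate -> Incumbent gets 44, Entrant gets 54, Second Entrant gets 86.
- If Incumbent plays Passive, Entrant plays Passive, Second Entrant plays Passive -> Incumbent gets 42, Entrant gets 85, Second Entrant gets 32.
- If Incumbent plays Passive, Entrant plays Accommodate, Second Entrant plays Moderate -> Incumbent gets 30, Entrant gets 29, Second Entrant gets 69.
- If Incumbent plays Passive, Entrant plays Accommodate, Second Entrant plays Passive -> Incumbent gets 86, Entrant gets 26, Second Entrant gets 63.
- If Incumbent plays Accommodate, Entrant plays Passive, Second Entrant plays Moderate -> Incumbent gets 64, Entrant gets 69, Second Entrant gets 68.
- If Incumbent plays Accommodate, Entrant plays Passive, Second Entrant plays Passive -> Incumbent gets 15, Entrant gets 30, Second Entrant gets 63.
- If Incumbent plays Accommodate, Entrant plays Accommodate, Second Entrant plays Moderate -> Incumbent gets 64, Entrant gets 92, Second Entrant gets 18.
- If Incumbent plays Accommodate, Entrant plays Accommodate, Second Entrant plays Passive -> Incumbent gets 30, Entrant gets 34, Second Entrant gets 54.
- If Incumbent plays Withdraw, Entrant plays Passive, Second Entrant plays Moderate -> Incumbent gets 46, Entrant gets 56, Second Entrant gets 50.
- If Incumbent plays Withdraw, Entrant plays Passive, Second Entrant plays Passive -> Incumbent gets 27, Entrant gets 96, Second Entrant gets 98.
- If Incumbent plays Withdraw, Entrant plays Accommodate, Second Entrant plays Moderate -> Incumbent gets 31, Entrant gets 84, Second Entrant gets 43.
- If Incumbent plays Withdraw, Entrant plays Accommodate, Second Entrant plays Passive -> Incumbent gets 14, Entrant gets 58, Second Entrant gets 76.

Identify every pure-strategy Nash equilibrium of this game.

This game has no pure Nash equilibrium.

Incumbent against (Passive, Moderate): payoffs 44, 64, 46 → best response Accommodate.
Incumbent against (Passive, Passive): payoffs 42, 15, 27 → best response Passive.
Incumbent against (Accommodate, Moderate): payoffs 30, 64, 31 → best response Accommodate.
Incumbent against (Accommodate, Passive): payoffs 86, 30, 14 → best response Passive.
Entrant against (Passive, Moderate): payoffs 54, 29 → best response Passive.
Entrant against (Passive, Passive): payoffs 85, 26 → best response Passive.
Entrant against (Accommodate, Moderate): payoffs 69, 92 → best response Accommodate.
Entrant against (Accommodate, Passive): payoffs 30, 34 → best response Accommodate.
Entrant against (Withdraw, Moderate): payoffs 56, 84 → best response Accommodate.
Entrant against (Withdraw, Passive): payoffs 96, 58 → best response Passive.
Second Entrant against (Passive, Passive): payoffs 86, 32 → best response Moderate.
Second Entrant against (Passive, Accommodate): payoffs 69, 63 → best response Moderate.
Second Entrant against (Accommodate, Passive): payoffs 68, 63 → best response Moderate.
Second Entrant against (Accommodate, Accommodate): payoffs 18, 54 → best response Passive.
Second Entrant against (Withdraw, Passive): payoffs 50, 98 → best response Passive.
Second Entrant against (Withdraw, Accommodate): payoffs 43, 76 → best response Passive.
No profile is a mutual best response for all players.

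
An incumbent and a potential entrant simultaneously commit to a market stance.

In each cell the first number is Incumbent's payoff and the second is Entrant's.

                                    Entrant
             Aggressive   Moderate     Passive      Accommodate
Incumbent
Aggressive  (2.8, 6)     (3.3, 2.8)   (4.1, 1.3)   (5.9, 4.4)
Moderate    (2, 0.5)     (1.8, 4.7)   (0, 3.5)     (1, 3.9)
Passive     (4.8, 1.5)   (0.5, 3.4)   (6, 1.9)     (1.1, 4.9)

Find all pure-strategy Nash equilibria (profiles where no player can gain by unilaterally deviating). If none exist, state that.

For each player, find the best response to each opponent profile; mutual best responses are the pure NE.
Incumbent against Aggressive: payoffs 2.8, 2, 4.8 → best response Passive.
Incumbent against Moderate: payoffs 3.3, 1.8, 0.5 → best response Aggressive.
Incumbent against Passive: payoffs 4.1, 0, 6 → best response Passive.
Incumbent against Accommodate: payoffs 5.9, 1, 1.1 → best response Aggressive.
Entrant against Aggressive: payoffs 6, 2.8, 1.3, 4.4 → best response Aggressive.
Entrant against Moderate: payoffs 0.5, 4.7, 3.5, 3.9 → best response Moderate.
Entrant against Passive: payoffs 1.5, 3.4, 1.9, 4.9 → best response Accommodate.
No profile is a mutual best response for all players.

No pure-strategy Nash equilibrium.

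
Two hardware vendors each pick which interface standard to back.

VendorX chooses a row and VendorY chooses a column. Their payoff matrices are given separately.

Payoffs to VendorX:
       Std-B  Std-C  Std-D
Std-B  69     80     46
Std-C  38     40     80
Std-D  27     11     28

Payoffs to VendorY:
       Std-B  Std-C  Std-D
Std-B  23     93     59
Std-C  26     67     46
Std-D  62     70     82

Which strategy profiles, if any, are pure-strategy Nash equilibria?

The unique pure-strategy Nash equilibrium is (Std-B, Std-C).

VendorX against Std-B: payoffs 69, 38, 27 → best response Std-B.
VendorX against Std-C: payoffs 80, 40, 11 → best response Std-B.
VendorX against Std-D: payoffs 46, 80, 28 → best response Std-C.
VendorY against Std-B: payoffs 23, 93, 59 → best response Std-C.
VendorY against Std-C: payoffs 26, 67, 46 → best response Std-C.
VendorY against Std-D: payoffs 62, 70, 82 → best response Std-D.
Mutual best responses: (Std-B, Std-C).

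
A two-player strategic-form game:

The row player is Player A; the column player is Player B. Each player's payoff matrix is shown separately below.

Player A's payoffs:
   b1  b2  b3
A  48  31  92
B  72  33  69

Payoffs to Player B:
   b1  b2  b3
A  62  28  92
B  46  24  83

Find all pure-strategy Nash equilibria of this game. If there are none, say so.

Check each profile: it is a Nash equilibrium iff no player can strictly gain by switching unilaterally.
(A, b1): Player A can switch to B (48 → 72). Not NE.
(A, b2): Player A can switch to B (31 → 33). Not NE.
(A, b3): Player A gets 92, best alternative 69; Player B gets 92, best alternative 62. No profitable deviation — NE.
(B, b1): Player B can switch to b3 (46 → 83). Not NE.
(B, b2): Player B can switch to b1 (24 → 46). Not NE.
(B, b3): Player A can switch to A (69 → 92). Not NE.

Pure NE: (A, b3)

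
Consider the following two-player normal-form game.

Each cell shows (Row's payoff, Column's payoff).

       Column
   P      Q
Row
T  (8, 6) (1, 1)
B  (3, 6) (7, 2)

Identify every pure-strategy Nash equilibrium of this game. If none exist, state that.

(T, P): Row gets 8, best alternative 3; Column gets 6, best alternative 1. No profitable deviation — NE.
(T, Q): Row can switch to B (1 → 7). Not NE.
(B, P): Row can switch to T (3 → 8). Not NE.
(B, Q): Column can switch to P (2 → 6). Not NE.

The unique pure-strategy Nash equilibrium is (T, P).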